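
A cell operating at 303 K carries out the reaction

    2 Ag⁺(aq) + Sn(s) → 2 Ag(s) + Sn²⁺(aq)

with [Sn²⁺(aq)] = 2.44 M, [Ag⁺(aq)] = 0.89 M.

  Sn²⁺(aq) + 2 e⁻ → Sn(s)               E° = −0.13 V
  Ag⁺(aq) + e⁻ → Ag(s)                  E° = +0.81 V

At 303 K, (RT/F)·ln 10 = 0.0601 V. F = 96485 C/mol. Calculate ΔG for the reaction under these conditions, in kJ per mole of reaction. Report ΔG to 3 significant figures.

The standard cell potential is +0.81 − (−0.13) = +0.94 V, with n = 2 electrons in the balanced equation.
The reaction quotient is [Sn²⁺(aq)] / [Ag⁺(aq)]^2 = 3.08; by Nernst, E = +0.94 − (0.0601/2)(0.489) = +0.9253 V.
Then ΔG = −nFE = −2 × 96485 × +0.9253 J/mol = −179 kJ/mol.

−179 kJ/mol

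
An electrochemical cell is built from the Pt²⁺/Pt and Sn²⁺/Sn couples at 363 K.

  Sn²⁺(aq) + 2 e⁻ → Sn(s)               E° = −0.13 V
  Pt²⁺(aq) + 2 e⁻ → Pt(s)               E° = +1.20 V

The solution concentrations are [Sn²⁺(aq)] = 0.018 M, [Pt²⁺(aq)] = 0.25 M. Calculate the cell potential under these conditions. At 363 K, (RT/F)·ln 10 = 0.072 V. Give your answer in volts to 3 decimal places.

The Pt²⁺/Pt couple has the more positive E°, so it is the cathode; Sn²⁺/Sn is the anode.
E°cell = +1.20 − (−0.13) = +1.33 V, with n = 2 electrons transferred.
Balancing gives Pt²⁺(aq) + Sn(s) → Pt(s) + Sn²⁺(aq); hence Q = [Sn²⁺(aq)] / [Pt²⁺(aq)] = 0.072 (log Q = −1.143).
By the Nernst equation, E = +1.33 − (0.072/2)·(−1.143) = +1.371 V.

+1.371 V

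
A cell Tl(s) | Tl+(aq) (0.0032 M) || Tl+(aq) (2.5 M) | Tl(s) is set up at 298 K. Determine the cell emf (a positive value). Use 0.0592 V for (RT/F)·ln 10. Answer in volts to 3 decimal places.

0.171 V

For a concentration cell E°cell = 0, since both electrodes use the same couple.
The compartment with the higher Tl+(aq) concentration (2.5 M) acts as the cathode; ions are reduced there and produced at the dilute (0.0032 M) anode.
With n = 1, Ecell = −(0.0592/1)·log([dilute]/[conc]) = −(0.0592/1)·log(0.0032/2.5) = +0.171 V.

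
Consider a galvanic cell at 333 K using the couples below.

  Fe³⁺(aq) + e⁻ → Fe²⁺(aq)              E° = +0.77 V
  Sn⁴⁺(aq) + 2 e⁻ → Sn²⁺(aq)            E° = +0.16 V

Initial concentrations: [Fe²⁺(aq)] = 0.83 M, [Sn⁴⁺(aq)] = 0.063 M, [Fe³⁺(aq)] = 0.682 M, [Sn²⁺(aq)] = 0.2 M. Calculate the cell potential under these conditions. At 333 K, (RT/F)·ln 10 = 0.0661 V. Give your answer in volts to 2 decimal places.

The Fe³⁺/Fe²⁺ couple has the more positive E°, so it is the cathode; Sn⁴⁺/Sn²⁺ is the anode.
The standard potential is +0.77 − (+0.16) = +0.61 V and the balanced reaction transfers n = 2 electrons.
For the overall reaction 2 Fe³⁺(aq) + Sn²⁺(aq) → 2 Fe²⁺(aq) + Sn⁴⁺(aq), Q = ([Fe²⁺(aq)]^2·[Sn⁴⁺(aq)]) / ([Fe³⁺(aq)]^2·[Sn²⁺(aq)]) = 0.467, giving log Q = −0.331.
By the Nernst equation, E = +0.61 − (0.0661/2)·(−0.331) = +0.62 V.

+0.62 V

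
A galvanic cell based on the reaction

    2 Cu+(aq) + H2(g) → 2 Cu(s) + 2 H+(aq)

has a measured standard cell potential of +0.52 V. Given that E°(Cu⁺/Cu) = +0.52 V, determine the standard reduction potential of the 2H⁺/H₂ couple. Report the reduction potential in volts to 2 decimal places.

In the reaction as written the Cu⁺/Cu couple is reduced (cathode) and 2H⁺/H₂ is oxidized (anode), so E°cell = E°(Cu⁺/Cu) − E°(2H⁺/H₂).
E°(2H⁺/H₂) = E°(cathode) − E°cell = +0.52 − (+0.52) = +0.00 V.

+0.00 V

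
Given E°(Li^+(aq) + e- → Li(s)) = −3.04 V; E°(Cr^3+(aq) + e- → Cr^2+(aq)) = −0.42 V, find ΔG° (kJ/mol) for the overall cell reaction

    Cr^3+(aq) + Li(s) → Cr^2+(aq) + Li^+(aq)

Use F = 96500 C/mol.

In the reaction as written Cr^3+(aq) is reduced, so the Cr³⁺/Cr²⁺ couple is the cathode and Li⁺/Li is the anode.
E°cell = −0.42 − (−3.04) = +2.62 V; balancing electrons gives n = 1.
ΔG° = −nFE°cell = −(1)(96500)(+2.62) J/mol = −253 kJ/mol.

−253 kJ/mol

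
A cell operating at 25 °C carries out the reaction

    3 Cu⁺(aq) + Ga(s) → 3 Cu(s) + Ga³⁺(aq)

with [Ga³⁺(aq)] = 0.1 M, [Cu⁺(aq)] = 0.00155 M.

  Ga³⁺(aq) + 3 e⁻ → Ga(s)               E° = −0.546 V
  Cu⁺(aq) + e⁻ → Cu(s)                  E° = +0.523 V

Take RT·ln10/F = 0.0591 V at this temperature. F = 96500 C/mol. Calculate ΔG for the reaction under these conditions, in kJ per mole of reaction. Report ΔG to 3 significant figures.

−267 kJ/mol

With Cu⁺/Cu reduced at the cathode, E°cell = +0.523 − (−0.546) = +1.069 V and n = 3.
The reaction quotient is [Ga³⁺(aq)] / [Cu⁺(aq)]^3 = 2.69×10^7; by Nernst, E = +1.069 − (0.0591/3)(7.429) = +0.9226 V.
ΔG = −nFE = −(3)(96500)(+0.9226) J/mol = −267 kJ/mol.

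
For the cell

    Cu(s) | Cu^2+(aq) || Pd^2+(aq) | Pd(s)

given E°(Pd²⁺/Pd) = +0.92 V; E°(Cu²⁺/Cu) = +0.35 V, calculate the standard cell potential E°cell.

By convention the left-hand electrode in cell notation is the anode (oxidation) and the right-hand electrode is the cathode (reduction).
E°cell = E°(right) − E°(left) = +0.92 − (+0.35) = +0.57 V.

+0.57 V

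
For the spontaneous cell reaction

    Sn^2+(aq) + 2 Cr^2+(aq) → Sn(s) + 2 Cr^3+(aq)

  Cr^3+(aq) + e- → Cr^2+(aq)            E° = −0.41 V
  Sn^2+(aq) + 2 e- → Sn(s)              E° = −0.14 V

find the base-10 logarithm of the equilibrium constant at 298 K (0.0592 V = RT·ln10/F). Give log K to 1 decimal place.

log K = 9.1

The Sn²⁺/Sn couple is reduced (cathode); E°cell = −0.14 − (−0.41) = +0.27 V with n = 2.
At equilibrium E = 0, so log K = nE°cell / 0.0592 = (2)(+0.27) / 0.0592 = 9.1.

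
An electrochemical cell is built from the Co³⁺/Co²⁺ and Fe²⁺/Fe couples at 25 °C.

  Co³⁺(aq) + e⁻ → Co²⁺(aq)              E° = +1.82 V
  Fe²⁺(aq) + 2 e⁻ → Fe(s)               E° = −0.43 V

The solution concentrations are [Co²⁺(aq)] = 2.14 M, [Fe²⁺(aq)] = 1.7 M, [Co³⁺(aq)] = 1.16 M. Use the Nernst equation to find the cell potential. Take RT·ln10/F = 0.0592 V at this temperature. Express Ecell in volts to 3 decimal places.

Since E°(Co³⁺/Co²⁺) > E°(Fe²⁺/Fe), Co³⁺/Co²⁺ serves as the cathode.
The standard potential is +1.82 − (−0.43) = +2.25 V and the balanced reaction transfers n = 2 electrons.
For the overall reaction 2 Co³⁺(aq) + Fe(s) → 2 Co²⁺(aq) + Fe²⁺(aq), Q = ([Co²⁺(aq)]^2·[Fe²⁺(aq)]) / [Co³⁺(aq)]^2 = 5.79, giving log Q = 0.762.
By the Nernst equation, E = +2.25 − (0.0592/2)·(0.762) = +2.227 V.

+2.227 V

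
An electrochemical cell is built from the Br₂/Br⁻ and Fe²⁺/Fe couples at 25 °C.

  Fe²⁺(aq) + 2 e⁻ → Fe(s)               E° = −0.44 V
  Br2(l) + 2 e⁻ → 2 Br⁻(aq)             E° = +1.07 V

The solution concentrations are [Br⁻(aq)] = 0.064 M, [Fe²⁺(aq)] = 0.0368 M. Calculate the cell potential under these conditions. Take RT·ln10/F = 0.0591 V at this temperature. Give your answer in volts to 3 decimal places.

Br₂/Br⁻ is reduced (cathode, E° = +1.07 V) and Fe²⁺/Fe is oxidized (anode).
E°cell = +1.07 − (−0.44) = +1.51 V, with n = 2 electrons transferred.
Balancing gives Br2(l) + Fe(s) → 2 Br⁻(aq) + Fe²⁺(aq); hence Q = [Br⁻(aq)]^2·[Fe²⁺(aq)] = 0.000151 (log Q = −3.822).
E = E° − (0.0591/n)·log Q = +1.51 − (0.0591/2)(−3.822) = +1.623 V.

+1.623 V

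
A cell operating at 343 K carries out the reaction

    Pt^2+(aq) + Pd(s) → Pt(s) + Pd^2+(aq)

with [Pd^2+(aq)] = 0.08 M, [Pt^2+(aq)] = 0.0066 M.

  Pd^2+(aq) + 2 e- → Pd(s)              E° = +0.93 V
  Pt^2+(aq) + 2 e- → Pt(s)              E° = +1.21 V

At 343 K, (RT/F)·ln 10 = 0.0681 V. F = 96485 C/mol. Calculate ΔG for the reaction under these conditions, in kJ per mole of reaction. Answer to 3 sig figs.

−46.9 kJ/mol

E°cell = +1.21 − (+0.93) = +0.28 V; the balanced reaction transfers n = 2 electrons.
The reaction quotient is [Pd^2+(aq)] / [Pt^2+(aq)] = 12.1; by Nernst, E = +0.28 − (0.0681/2)(1.084) = +0.2431 V.
Then ΔG = −nFE = −2 × 96485 × +0.2431 J/mol = −46.9 kJ/mol.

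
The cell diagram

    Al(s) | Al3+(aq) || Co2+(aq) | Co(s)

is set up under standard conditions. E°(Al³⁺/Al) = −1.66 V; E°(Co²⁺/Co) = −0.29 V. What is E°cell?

By convention the left-hand electrode in cell notation is the anode (oxidation) and the right-hand electrode is the cathode (reduction).
E°cell = E°(right) − E°(left) = −0.29 − (−1.66) = +1.37 V.

+1.37 V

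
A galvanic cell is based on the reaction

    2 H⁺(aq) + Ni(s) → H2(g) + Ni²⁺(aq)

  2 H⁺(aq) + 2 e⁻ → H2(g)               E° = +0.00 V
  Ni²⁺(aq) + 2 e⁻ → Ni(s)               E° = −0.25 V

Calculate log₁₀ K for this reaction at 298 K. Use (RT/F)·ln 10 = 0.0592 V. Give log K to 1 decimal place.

The 2H⁺/H₂ couple is reduced (cathode); E°cell = +0.00 − (−0.25) = +0.25 V with n = 2.
At equilibrium E = 0, so log K = nE°cell / 0.0592 = (2)(+0.25) / 0.0592 = 8.4.

log K = 8.4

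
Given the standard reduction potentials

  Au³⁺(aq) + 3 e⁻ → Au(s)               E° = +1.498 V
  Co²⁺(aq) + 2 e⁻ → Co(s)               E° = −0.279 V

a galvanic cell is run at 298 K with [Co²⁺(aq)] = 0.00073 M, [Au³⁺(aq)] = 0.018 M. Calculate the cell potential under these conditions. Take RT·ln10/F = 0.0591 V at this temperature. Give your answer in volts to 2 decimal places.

Au³⁺/Au is reduced (cathode, E° = +1.498 V) and Co²⁺/Co is oxidized (anode).
E°cell = E°cat − E°an = +1.498 − (−0.279) = +1.777 V; n = 6.
Balancing gives 2 Au³⁺(aq) + 3 Co(s) → 2 Au(s) + 3 Co²⁺(aq); hence Q = [Co²⁺(aq)]^3 / [Au³⁺(aq)]^2 = 1.2×10^−6 (log Q = −5.921).
By the Nernst equation, E = +1.777 − (0.0591/6)·(−5.921) = +1.84 V.

+1.84 V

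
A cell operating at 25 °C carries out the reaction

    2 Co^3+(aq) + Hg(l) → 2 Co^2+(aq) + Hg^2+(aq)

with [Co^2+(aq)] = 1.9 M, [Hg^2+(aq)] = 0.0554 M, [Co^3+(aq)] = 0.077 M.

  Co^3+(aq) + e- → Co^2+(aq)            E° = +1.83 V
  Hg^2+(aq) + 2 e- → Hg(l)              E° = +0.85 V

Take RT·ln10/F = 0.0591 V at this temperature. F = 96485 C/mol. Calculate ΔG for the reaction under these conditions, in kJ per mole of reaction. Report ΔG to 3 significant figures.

With Co³⁺/Co²⁺ reduced at the cathode, E°cell = +1.83 − (+0.85) = +0.98 V and n = 2.
Here Q = ([Co^2+(aq)]^2·[Hg^2+(aq)]) / [Co^3+(aq)]^2 = 33.7 (log Q = 1.528), giving E = +0.98 − (0.0591/2)·(1.528) = +0.9348 V.
Finally ΔG = −nFE = −(2)(96485 C/mol)(+0.9348 V) = −180 kJ/mol.

−180 kJ/mol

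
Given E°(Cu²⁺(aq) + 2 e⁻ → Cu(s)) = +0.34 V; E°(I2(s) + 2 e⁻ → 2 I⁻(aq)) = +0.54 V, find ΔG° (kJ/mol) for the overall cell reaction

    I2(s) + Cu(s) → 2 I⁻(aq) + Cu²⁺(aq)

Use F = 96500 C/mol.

−38.6 kJ/mol

In the reaction as written I2(s) is reduced, so the I₂/I⁻ couple is the cathode and Cu²⁺/Cu is the anode.
E°cell = +0.54 − (+0.34) = +0.20 V; balancing electrons gives n = 2.
ΔG° = −nFE°cell = −(2)(96500)(+0.20) J/mol = −38.6 kJ/mol.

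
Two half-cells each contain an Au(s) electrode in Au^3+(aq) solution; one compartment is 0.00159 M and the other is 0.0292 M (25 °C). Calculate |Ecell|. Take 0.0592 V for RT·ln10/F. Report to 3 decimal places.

0.025 V

For a concentration cell E°cell = 0, since both electrodes use the same couple.
The compartment with the higher Au^3+(aq) concentration (0.0292 M) acts as the cathode; ions are reduced there and produced at the dilute (0.00159 M) anode.
With n = 3, Ecell = −(0.0592/3)·log([dilute]/[conc]) = −(0.0592/3)·log(0.00159/0.0292) = +0.025 V.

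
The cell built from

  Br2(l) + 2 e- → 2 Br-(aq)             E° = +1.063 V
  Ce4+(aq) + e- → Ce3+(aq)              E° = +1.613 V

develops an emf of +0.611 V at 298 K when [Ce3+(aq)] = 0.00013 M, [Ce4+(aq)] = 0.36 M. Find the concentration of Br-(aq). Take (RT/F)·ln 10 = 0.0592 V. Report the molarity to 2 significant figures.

0.0039 M

Ce⁴⁺/Ce³⁺ is the cathode (higher E°); E°cell = +1.613 − (+1.063) = +0.550 V with n = 2.
From the Nernst equation, log Q = n(E° − E)/0.0592 = 2·(+0.550 − (+0.611))/0.0592 = −2.061.
Balancing electrons gives 2 Ce4+(aq) + 2 Br-(aq) → 2 Ce3+(aq) + Br2(l); thus Q = [Ce3+(aq)]^2 / ([Ce4+(aq)]^2·[Br-(aq)]^2).
Isolating [Br-(aq)] in Q = 10^{−2.061} yields log [Br-(aq)] = −2.412, i.e. 0.0039 M.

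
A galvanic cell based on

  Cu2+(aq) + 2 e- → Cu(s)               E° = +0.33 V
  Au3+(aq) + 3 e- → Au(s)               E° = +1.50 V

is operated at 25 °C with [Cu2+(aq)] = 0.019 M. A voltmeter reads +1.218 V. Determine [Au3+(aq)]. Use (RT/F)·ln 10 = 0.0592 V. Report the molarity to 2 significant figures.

Au³⁺/Au is the cathode (higher E°); E°cell = +1.50 − (+0.33) = +1.17 V with n = 6.
Since E = E° − (0.0592/n)·log Q, log Q = n(E° − E)/0.0592 = −4.865.
For 2 Au3+(aq) + 3 Cu(s) → 2 Au(s) + 3 Cu2+(aq), the reaction quotient is Q = [Cu2+(aq)]^3 / [Au3+(aq)]^2.
Solving for the unknown gives log [Au3+(aq)] = −0.149, so [Au3+(aq)] ≈ 0.71 M.

0.71 M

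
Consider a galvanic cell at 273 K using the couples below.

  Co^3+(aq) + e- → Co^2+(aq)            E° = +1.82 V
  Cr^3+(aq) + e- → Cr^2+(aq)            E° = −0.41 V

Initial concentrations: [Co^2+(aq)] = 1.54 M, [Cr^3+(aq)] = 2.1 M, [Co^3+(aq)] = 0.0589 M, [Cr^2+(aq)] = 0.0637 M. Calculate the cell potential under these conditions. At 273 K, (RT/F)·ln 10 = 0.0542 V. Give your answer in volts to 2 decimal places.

+2.07 V

Co³⁺/Co²⁺ is reduced (cathode, E° = +1.82 V) and Cr³⁺/Cr²⁺ is oxidized (anode).
E°cell = E°cat − E°an = +1.82 − (−0.41) = +2.23 V; n = 1.
Balancing gives Co^3+(aq) + Cr^2+(aq) → Co^2+(aq) + Cr^3+(aq); hence Q = ([Co^2+(aq)]·[Cr^3+(aq)]) / ([Co^3+(aq)]·[Cr^2+(aq)]) = 862 (log Q = 2.935).
Applying E = E° − (RT ln10/nF)·log Q gives +2.23 − (0.0542/1)(2.935) = +2.07 V.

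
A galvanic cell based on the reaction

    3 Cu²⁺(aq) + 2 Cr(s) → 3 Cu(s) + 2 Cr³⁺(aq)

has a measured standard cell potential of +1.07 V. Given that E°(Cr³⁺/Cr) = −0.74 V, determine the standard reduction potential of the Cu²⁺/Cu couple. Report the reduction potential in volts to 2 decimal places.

In the reaction as written the Cu²⁺/Cu couple is reduced (cathode) and Cr³⁺/Cr is oxidized (anode), so E°cell = E°(Cu²⁺/Cu) − E°(Cr³⁺/Cr).
E°(Cu²⁺/Cu) = E°cell + E°(anode) = +1.07 + (−0.74) = +0.33 V.

+0.33 V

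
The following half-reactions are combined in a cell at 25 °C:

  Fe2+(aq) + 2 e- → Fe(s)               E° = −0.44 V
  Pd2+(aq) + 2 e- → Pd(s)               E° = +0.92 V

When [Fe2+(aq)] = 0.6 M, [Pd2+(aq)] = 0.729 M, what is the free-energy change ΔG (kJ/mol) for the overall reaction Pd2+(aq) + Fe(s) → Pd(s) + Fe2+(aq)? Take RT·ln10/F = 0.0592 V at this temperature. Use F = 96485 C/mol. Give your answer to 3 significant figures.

With Pd²⁺/Pd reduced at the cathode, E°cell = +0.92 − (−0.44) = +1.36 V and n = 2.
Q = [Fe2+(aq)] / [Pd2+(aq)] = 0.823, so log Q = −0.085 and E = +1.36 − (0.0592/2)(−0.085) = +1.3625 V.
Then ΔG = −nFE = −2 × 96485 × +1.3625 J/mol = −263 kJ/mol.

−263 kJ/mol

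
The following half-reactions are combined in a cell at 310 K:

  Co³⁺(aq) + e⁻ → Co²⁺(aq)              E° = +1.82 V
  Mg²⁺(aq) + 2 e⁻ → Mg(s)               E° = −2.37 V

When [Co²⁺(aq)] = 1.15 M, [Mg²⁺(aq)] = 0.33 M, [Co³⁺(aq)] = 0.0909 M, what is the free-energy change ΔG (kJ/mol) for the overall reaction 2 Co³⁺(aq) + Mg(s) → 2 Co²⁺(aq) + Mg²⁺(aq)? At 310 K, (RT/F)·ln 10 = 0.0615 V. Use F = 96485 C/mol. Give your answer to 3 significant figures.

The standard cell potential is +1.82 − (−2.37) = +4.19 V, with n = 2 electrons in the balanced equation.
The reaction quotient is ([Co²⁺(aq)]^2·[Mg²⁺(aq)]) / [Co³⁺(aq)]^2 = 52.8; by Nernst, E = +4.19 − (0.0615/2)(1.723) = +4.1370 V.
Finally ΔG = −nFE = −(2)(96485 C/mol)(+4.1370 V) = −798 kJ/mol.

−798 kJ/mol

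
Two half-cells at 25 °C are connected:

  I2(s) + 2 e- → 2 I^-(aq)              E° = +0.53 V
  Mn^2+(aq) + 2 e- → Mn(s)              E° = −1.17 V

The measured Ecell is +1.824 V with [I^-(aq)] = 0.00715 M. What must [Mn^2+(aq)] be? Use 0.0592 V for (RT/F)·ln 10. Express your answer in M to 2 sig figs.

I₂/I⁻ is the cathode (higher E°); E°cell = +0.53 − (−1.17) = +1.70 V with n = 2.
Rearranging E = E° − (0.0592/n)·log Q gives log Q = 2(+1.70 − (+1.824))/0.0592 = −4.189.
Balancing electrons gives I2(s) + Mn(s) → 2 I^-(aq) + Mn^2+(aq); thus Q = [I^-(aq)]^2·[Mn^2+(aq)].
Isolating [Mn^2+(aq)] in Q = 10^{−4.189} yields log [Mn^2+(aq)] = 0.102, i.e. 1.3 M.

1.3 M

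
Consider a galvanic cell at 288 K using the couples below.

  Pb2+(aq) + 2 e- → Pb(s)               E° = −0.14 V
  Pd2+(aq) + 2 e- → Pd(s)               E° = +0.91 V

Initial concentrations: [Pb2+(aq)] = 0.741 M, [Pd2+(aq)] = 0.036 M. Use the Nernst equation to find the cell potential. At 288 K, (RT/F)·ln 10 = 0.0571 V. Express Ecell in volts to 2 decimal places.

The Pd²⁺/Pd couple has the more positive E°, so it is the cathode; Pb²⁺/Pb is the anode.
E°cell = +0.91 − (−0.14) = +1.05 V, with n = 2 electrons transferred.
For the overall reaction Pd2+(aq) + Pb(s) → Pd(s) + Pb2+(aq), Q = [Pb2+(aq)] / [Pd2+(aq)] = 20.6, giving log Q = 1.314.
By the Nernst equation, E = +1.05 − (0.0571/2)·(1.314) = +1.01 V.

+1.01 V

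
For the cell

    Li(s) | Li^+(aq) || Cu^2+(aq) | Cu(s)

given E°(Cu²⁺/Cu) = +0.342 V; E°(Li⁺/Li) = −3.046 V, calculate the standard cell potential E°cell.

+3.388 V

By convention the left-hand electrode in cell notation is the anode (oxidation) and the right-hand electrode is the cathode (reduction).
E°cell = E°(right) − E°(left) = +0.342 − (−3.046) = +3.388 V.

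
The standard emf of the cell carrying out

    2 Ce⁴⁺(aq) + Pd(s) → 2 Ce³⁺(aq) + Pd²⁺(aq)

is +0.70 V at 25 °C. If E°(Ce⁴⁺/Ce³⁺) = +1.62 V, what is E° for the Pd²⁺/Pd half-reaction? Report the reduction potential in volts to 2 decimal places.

In the reaction as written the Ce⁴⁺/Ce³⁺ couple is reduced (cathode) and Pd²⁺/Pd is oxidized (anode), so E°cell = E°(Ce⁴⁺/Ce³⁺) − E°(Pd²⁺/Pd).
E°(Pd²⁺/Pd) = E°(cathode) − E°cell = +1.62 − (+0.70) = +0.92 V.

+0.92 V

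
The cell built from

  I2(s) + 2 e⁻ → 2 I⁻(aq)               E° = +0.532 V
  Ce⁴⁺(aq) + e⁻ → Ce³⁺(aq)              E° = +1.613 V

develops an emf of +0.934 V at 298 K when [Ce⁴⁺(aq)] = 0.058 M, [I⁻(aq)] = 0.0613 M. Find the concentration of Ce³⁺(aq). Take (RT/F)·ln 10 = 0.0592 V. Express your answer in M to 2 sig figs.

Ce⁴⁺/Ce³⁺ is the cathode (higher E°); E°cell = +1.613 − (+0.532) = +1.081 V with n = 2.
Since E = E° − (0.0592/n)·log Q, log Q = n(E° − E)/0.0592 = 4.966.
The balanced reaction is 2 Ce⁴⁺(aq) + 2 I⁻(aq) → 2 Ce³⁺(aq) + I2(s), so Q = [Ce³⁺(aq)]^2 / ([Ce⁴⁺(aq)]^2·[I⁻(aq)]^2).
Isolating [Ce³⁺(aq)] in Q = 10^{4.966} yields log [Ce³⁺(aq)] = 0.034, i.e. 1.1 M.

1.1 M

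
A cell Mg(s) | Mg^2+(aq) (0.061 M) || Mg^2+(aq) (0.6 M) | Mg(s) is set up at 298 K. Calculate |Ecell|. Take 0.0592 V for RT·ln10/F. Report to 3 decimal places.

0.029 V

For a concentration cell E°cell = 0, since both electrodes use the same couple.
The compartment with the higher Mg^2+(aq) concentration (0.6 M) acts as the cathode; ions are reduced there and produced at the dilute (0.061 M) anode.
With n = 2, Ecell = −(0.0592/2)·log([dilute]/[conc]) = −(0.0592/2)·log(0.061/0.6) = +0.029 V.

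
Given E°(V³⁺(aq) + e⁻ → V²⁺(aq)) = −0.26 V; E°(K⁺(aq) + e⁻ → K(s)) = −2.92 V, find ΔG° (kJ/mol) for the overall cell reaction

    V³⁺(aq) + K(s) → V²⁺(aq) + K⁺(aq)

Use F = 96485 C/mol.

In the reaction as written V³⁺(aq) is reduced, so the V³⁺/V²⁺ couple is the cathode and K⁺/K is the anode.
E°cell = −0.26 − (−2.92) = +2.66 V; balancing electrons gives n = 1.
ΔG° = −nFE°cell = −(1)(96485)(+2.66) J/mol = −257 kJ/mol.

−257 kJ/mol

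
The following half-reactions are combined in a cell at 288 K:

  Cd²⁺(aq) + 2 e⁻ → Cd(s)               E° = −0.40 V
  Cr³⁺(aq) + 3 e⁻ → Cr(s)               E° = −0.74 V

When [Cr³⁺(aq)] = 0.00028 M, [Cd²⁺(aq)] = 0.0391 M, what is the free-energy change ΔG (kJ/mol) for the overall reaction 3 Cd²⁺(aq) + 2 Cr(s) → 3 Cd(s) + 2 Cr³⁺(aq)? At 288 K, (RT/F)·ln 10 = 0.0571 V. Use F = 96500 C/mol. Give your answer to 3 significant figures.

The standard cell potential is −0.40 − (−0.74) = +0.34 V, with n = 6 electrons in the balanced equation.
Q = [Cr³⁺(aq)]^2 / [Cd²⁺(aq)]^3 = 0.00131, so log Q = −2.882 and E = +0.34 − (0.0571/6)(−2.882) = +0.3674 V.
ΔG = −nFE = −(6)(96500)(+0.3674) J/mol = −213 kJ/mol.

−213 kJ/mol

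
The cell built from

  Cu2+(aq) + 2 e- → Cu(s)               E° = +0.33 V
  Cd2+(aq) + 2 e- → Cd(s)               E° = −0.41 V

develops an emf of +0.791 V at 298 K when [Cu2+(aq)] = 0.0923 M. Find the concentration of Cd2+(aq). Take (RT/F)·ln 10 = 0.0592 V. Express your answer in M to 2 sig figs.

With Cu²⁺/Cu at the cathode and Cd²⁺/Cd at the anode, E°cell = +0.33 − (−0.41) = +0.74 V (n = 2).
Since E = E° − (0.0592/n)·log Q, log Q = n(E° − E)/0.0592 = −1.723.
For Cu2+(aq) + Cd(s) → Cu(s) + Cd2+(aq), the reaction quotient is Q = [Cd2+(aq)] / [Cu2+(aq)].
Solving for the unknown gives log [Cd2+(aq)] = −2.758, so [Cd2+(aq)] ≈ 0.0017 M.

0.0017 M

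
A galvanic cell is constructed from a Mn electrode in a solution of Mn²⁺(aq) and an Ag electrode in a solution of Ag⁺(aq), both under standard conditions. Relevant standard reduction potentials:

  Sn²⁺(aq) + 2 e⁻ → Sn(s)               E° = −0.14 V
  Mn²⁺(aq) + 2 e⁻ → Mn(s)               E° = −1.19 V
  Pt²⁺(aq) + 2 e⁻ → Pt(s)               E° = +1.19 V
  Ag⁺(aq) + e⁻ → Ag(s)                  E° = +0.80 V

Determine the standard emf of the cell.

+1.99 V

Of the two couples in this cell, the one with the more positive reduction potential is reduced at the cathode: here that is Ag⁺/Ag (+0.80 V); Mn²⁺/Mn (−1.19 V) is the anode.
E°cell = E°(cathode) − E°(anode) = +0.80 − (−1.19) = +1.99 V.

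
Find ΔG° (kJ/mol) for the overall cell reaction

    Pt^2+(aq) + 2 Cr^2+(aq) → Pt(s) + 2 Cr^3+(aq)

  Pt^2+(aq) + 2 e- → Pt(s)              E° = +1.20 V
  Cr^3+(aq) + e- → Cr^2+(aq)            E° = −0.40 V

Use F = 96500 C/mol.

−309 kJ/mol

In the reaction as written Pt^2+(aq) is reduced, so the Pt²⁺/Pt couple is the cathode and Cr³⁺/Cr²⁺ is the anode.
E°cell = +1.20 − (−0.40) = +1.60 V; balancing electrons gives n = 2.
ΔG° = −nFE°cell = −(2)(96500)(+1.60) J/mol = −309 kJ/mol.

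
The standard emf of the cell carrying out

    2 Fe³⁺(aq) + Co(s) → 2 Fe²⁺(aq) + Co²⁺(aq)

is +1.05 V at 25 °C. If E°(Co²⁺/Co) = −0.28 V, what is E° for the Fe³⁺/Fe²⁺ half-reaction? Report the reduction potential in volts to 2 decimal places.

+0.77 V

In the reaction as written the Fe³⁺/Fe²⁺ couple is reduced (cathode) and Co²⁺/Co is oxidized (anode), so E°cell = E°(Fe³⁺/Fe²⁺) − E°(Co²⁺/Co).
E°(Fe³⁺/Fe²⁺) = E°cell + E°(anode) = +1.05 + (−0.28) = +0.77 V.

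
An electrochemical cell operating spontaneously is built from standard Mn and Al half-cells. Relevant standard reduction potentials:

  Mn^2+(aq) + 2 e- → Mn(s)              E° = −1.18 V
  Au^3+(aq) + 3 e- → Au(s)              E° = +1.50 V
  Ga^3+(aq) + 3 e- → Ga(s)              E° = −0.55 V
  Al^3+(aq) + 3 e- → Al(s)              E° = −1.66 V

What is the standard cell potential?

The Mn²⁺/Mn couple has the higher E°, so Mn ion is reduced (cathode) and Al is oxidized (anode).
E°cell = E°(cathode) − E°(anode) = −1.18 − (−1.66) = +0.48 V.

+0.48 V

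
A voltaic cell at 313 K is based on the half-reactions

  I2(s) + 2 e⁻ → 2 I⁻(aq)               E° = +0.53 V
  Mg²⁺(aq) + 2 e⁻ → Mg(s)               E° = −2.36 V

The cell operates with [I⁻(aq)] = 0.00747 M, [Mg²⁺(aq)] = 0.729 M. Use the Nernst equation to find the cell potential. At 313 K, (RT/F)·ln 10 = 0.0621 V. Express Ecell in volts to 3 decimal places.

The I₂/I⁻ couple has the more positive E°, so it is the cathode; Mg²⁺/Mg is the anode.
E°cell = E°cat − E°an = +0.53 − (−2.36) = +2.89 V; n = 2.
Balancing gives I2(s) + Mg(s) → 2 I⁻(aq) + Mg²⁺(aq); hence Q = [I⁻(aq)]^2·[Mg²⁺(aq)] = 4.07×10^−5 (log Q = −4.391).
Applying E = E° − (RT ln10/nF)·log Q gives +2.89 − (0.0621/2)(−4.391) = +3.026 V.

+3.026 V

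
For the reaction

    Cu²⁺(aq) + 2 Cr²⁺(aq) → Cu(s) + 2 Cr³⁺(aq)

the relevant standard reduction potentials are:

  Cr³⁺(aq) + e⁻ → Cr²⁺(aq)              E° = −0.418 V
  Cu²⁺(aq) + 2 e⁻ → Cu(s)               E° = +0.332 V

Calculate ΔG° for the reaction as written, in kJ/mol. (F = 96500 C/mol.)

−145 kJ/mol

In the reaction as written Cu²⁺(aq) is reduced, so the Cu²⁺/Cu couple is the cathode and Cr³⁺/Cr²⁺ is the anode.
E°cell = +0.332 − (−0.418) = +0.750 V; balancing electrons gives n = 2.
ΔG° = −nFE°cell = −(2)(96500)(+0.750) J/mol = −145 kJ/mol.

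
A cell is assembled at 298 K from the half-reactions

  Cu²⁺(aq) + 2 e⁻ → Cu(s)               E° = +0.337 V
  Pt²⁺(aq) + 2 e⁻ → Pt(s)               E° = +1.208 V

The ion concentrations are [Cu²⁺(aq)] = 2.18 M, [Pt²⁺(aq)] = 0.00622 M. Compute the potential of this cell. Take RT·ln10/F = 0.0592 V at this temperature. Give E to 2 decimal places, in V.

+0.80 V

Since E°(Pt²⁺/Pt) > E°(Cu²⁺/Cu), Pt²⁺/Pt serves as the cathode.
E°cell = E°cat − E°an = +1.208 − (+0.337) = +0.871 V; n = 2.
For the overall reaction Pt²⁺(aq) + Cu(s) → Pt(s) + Cu²⁺(aq), Q = [Cu²⁺(aq)] / [Pt²⁺(aq)] = 350, giving log Q = 2.545.
E = E° − (0.0592/n)·log Q = +0.871 − (0.0592/2)(2.545) = +0.80 V.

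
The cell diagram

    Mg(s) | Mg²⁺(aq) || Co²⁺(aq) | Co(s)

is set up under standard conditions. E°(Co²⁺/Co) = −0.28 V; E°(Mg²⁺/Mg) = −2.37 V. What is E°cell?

By convention the left-hand electrode in cell notation is the anode (oxidation) and the right-hand electrode is the cathode (reduction).
E°cell = E°(right) − E°(left) = −0.28 − (−2.37) = +2.09 V.

+2.09 V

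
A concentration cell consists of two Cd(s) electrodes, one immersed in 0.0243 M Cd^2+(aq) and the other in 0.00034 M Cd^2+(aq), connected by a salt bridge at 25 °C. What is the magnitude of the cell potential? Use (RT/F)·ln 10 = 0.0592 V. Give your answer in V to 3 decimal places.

0.055 V

For a concentration cell E°cell = 0, since both electrodes use the same couple.
The compartment with the higher Cd^2+(aq) concentration (0.0243 M) acts as the cathode; ions are reduced there and produced at the dilute (0.00034 M) anode.
With n = 2, Ecell = −(0.0592/2)·log([dilute]/[conc]) = −(0.0592/2)·log(0.00034/0.0243) = +0.055 V.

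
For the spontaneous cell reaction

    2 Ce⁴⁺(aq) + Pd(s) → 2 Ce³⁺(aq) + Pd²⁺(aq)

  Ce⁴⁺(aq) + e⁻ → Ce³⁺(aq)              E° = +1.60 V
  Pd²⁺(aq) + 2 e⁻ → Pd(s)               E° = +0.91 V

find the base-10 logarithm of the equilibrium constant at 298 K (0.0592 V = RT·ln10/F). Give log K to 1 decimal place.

log K = 23.3

The Ce⁴⁺/Ce³⁺ couple is reduced (cathode); E°cell = +1.60 − (+0.91) = +0.69 V with n = 2.
At equilibrium E = 0, so log K = nE°cell / 0.0592 = (2)(+0.69) / 0.0592 = 23.3.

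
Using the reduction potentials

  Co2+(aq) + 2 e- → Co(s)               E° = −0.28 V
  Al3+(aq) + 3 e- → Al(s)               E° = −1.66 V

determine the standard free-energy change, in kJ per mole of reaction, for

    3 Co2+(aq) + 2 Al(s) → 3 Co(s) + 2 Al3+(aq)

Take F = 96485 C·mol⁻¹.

In the reaction as written Co2+(aq) is reduced, so the Co²⁺/Co couple is the cathode and Al³⁺/Al is the anode.
E°cell = −0.28 − (−1.66) = +1.38 V; balancing electrons gives n = 6.
ΔG° = −nFE°cell = −(6)(96485)(+1.38) J/mol = −799 kJ/mol.

−799 kJ/mol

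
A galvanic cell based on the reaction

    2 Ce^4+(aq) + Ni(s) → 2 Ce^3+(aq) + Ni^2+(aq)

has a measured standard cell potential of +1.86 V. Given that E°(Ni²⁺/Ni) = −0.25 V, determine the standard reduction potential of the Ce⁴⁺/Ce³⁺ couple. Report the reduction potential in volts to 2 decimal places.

In the reaction as written the Ce⁴⁺/Ce³⁺ couple is reduced (cathode) and Ni²⁺/Ni is oxidized (anode), so E°cell = E°(Ce⁴⁺/Ce³⁺) − E°(Ni²⁺/Ni).
E°(Ce⁴⁺/Ce³⁺) = E°cell + E°(anode) = +1.86 + (−0.25) = +1.61 V.

+1.61 V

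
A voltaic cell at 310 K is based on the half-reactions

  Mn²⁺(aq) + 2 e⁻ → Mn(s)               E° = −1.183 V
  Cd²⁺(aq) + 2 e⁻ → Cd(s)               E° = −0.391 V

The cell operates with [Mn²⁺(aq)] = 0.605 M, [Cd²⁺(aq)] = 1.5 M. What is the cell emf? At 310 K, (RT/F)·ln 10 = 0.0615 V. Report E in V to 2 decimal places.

+0.80 V

Since E°(Cd²⁺/Cd) > E°(Mn²⁺/Mn), Cd²⁺/Cd serves as the cathode.
E°cell = −0.391 − (−1.183) = +0.792 V, with n = 2 electrons transferred.
For the overall reaction Cd²⁺(aq) + Mn(s) → Cd(s) + Mn²⁺(aq), Q = [Mn²⁺(aq)] / [Cd²⁺(aq)] = 0.403, giving log Q = −0.394.
By the Nernst equation, E = +0.792 − (0.0615/2)·(−0.394) = +0.80 V.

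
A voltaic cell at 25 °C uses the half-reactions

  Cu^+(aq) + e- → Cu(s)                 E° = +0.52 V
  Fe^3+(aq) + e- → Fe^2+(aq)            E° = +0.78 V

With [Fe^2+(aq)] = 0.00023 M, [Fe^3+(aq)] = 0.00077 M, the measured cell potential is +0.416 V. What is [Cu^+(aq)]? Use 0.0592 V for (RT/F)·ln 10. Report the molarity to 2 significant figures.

With Fe³⁺/Fe²⁺ at the cathode and Cu⁺/Cu at the anode, E°cell = +0.78 − (+0.52) = +0.26 V (n = 1).
From the Nernst equation, log Q = n(E° − E)/0.0592 = 1·(+0.26 − (+0.416))/0.0592 = −2.635.
For Fe^3+(aq) + Cu(s) → Fe^2+(aq) + Cu^+(aq), the reaction quotient is Q = ([Fe^2+(aq)]·[Cu^+(aq)]) / [Fe^3+(aq)].
Solving for the unknown gives log [Cu^+(aq)] = −2.110, so [Cu^+(aq)] ≈ 0.0078 M.

0.0078 M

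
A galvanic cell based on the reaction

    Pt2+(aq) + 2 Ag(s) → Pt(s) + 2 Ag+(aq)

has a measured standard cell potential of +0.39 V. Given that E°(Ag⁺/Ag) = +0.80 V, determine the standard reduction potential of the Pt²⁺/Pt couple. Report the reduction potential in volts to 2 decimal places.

+1.19 V

In the reaction as written the Pt²⁺/Pt couple is reduced (cathode) and Ag⁺/Ag is oxidized (anode), so E°cell = E°(Pt²⁺/Pt) − E°(Ag⁺/Ag).
E°(Pt²⁺/Pt) = E°cell + E°(anode) = +0.39 + (+0.80) = +1.19 V.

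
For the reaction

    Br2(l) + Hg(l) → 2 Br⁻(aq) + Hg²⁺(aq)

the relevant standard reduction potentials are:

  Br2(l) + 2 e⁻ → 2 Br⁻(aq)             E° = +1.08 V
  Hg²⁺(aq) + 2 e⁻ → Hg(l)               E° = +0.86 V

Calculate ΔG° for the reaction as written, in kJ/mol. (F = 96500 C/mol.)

In the reaction as written Br2(l) is reduced, so the Br₂/Br⁻ couple is the cathode and Hg²⁺/Hg is the anode.
E°cell = +1.08 − (+0.86) = +0.22 V; balancing electrons gives n = 2.
ΔG° = −nFE°cell = −(2)(96500)(+0.22) J/mol = −42.5 kJ/mol.

−42.5 kJ/mol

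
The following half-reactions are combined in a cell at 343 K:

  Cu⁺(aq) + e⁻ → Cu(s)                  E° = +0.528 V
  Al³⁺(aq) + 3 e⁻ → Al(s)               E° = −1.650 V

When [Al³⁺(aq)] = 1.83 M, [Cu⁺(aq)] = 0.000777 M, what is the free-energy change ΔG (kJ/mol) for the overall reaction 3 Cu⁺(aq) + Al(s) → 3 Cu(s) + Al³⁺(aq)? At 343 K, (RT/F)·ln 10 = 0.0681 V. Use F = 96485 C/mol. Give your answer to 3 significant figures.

E°cell = +0.528 − (−1.650) = +2.178 V; the balanced reaction transfers n = 3 electrons.
Here Q = [Al³⁺(aq)] / [Cu⁺(aq)]^3 = 3.9×10^9 (log Q = 9.591), giving E = +2.178 − (0.0681/3)·(9.591) = +1.9603 V.
ΔG = −nFE = −(3)(96485)(+1.9603) J/mol = −567 kJ/mol.

−567 kJ/mol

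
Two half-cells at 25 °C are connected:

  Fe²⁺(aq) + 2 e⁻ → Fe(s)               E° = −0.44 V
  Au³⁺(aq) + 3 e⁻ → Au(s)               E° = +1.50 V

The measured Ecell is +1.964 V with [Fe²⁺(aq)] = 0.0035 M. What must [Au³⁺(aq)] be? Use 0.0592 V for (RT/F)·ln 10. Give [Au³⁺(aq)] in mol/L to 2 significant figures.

0.0034 M

With Au³⁺/Au at the cathode and Fe²⁺/Fe at the anode, E°cell = +1.50 − (−0.44) = +1.94 V (n = 6).
Since E = E° − (0.0592/n)·log Q, log Q = n(E° − E)/0.0592 = −2.432.
For 2 Au³⁺(aq) + 3 Fe(s) → 2 Au(s) + 3 Fe²⁺(aq), the reaction quotient is Q = [Fe²⁺(aq)]^3 / [Au³⁺(aq)]^2.
Isolating [Au³⁺(aq)] in Q = 10^{−2.432} yields log [Au³⁺(aq)] = −2.468, i.e. 0.0034 M.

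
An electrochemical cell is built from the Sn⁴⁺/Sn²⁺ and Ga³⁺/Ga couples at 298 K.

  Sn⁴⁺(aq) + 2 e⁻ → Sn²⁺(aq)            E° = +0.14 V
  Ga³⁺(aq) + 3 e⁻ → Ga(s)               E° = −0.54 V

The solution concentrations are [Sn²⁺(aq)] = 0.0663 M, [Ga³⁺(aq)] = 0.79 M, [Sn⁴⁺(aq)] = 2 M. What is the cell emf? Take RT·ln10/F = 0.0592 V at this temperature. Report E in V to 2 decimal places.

+0.73 V

The Sn⁴⁺/Sn²⁺ couple has the more positive E°, so it is the cathode; Ga³⁺/Ga is the anode.
E°cell = +0.14 − (−0.54) = +0.68 V, with n = 6 electrons transferred.
The balanced reaction is 3 Sn⁴⁺(aq) + 2 Ga(s) → 3 Sn²⁺(aq) + 2 Ga³⁺(aq), so Q = ([Sn²⁺(aq)]^3·[Ga³⁺(aq)]^2) / [Sn⁴⁺(aq)]^3 = 2.27×10^−5 and log Q = −4.643.
E = E° − (0.0592/n)·log Q = +0.68 − (0.0592/6)(−4.643) = +0.73 V.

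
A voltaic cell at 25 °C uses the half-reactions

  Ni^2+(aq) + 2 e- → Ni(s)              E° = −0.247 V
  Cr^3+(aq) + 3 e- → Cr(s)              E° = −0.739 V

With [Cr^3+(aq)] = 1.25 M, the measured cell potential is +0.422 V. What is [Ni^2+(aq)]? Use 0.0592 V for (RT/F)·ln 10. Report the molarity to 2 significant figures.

0.0050 M

The Ni²⁺/Ni couple has the larger reduction potential, so it is the cathode: E°cell = −0.247 − (−0.739) = +0.492 V and n = 6.
Since E = E° − (0.0592/n)·log Q, log Q = n(E° − E)/0.0592 = 7.095.
The balanced reaction is 3 Ni^2+(aq) + 2 Cr(s) → 3 Ni(s) + 2 Cr^3+(aq), so Q = [Cr^3+(aq)]^2 / [Ni^2+(aq)]^3.
Solving for the unknown gives log [Ni^2+(aq)] = −2.300, so [Ni^2+(aq)] ≈ 0.0050 M.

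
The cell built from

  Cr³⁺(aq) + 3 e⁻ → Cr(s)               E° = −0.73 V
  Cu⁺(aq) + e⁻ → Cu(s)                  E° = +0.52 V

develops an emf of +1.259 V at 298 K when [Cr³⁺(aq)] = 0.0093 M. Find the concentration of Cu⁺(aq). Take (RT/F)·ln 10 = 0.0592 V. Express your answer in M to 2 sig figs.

0.30 M

The Cu⁺/Cu couple has the larger reduction potential, so it is the cathode: E°cell = +0.52 − (−0.73) = +1.25 V and n = 3.
Rearranging E = E° − (0.0592/n)·log Q gives log Q = 3(+1.25 − (+1.259))/0.0592 = −0.456.
For 3 Cu⁺(aq) + Cr(s) → 3 Cu(s) + Cr³⁺(aq), the reaction quotient is Q = [Cr³⁺(aq)] / [Cu⁺(aq)]^3.
Solving for the unknown gives log [Cu⁺(aq)] = −0.525, so [Cu⁺(aq)] ≈ 0.30 M.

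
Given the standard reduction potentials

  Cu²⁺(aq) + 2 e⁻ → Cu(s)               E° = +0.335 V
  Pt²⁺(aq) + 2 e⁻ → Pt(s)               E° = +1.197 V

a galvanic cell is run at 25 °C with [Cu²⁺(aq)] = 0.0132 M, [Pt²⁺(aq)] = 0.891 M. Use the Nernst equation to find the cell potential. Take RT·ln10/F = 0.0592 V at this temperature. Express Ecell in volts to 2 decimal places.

Pt²⁺/Pt is reduced (cathode, E° = +1.197 V) and Cu²⁺/Cu is oxidized (anode).
E°cell = +1.197 − (+0.335) = +0.862 V, with n = 2 electrons transferred.
For the overall reaction Pt²⁺(aq) + Cu(s) → Pt(s) + Cu²⁺(aq), Q = [Cu²⁺(aq)] / [Pt²⁺(aq)] = 0.0148, giving log Q = −1.829.
Applying E = E° − (RT ln10/nF)·log Q gives +0.862 − (0.0592/2)(−1.829) = +0.92 V.

+0.92 V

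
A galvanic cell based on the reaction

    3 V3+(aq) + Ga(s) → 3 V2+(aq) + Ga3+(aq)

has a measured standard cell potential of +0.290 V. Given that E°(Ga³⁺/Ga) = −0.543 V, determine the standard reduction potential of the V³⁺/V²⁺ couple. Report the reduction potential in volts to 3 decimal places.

−0.253 V

In the reaction as written the V³⁺/V²⁺ couple is reduced (cathode) and Ga³⁺/Ga is oxidized (anode), so E°cell = E°(V³⁺/V²⁺) − E°(Ga³⁺/Ga).
E°(V³⁺/V²⁺) = E°cell + E°(anode) = +0.290 + (−0.543) = −0.253 V.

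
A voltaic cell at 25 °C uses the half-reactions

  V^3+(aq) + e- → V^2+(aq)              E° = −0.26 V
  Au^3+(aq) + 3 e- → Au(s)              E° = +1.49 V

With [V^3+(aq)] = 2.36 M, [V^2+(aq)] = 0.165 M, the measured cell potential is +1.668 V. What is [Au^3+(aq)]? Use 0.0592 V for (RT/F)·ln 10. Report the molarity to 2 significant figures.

Au³⁺/Au is the cathode (higher E°); E°cell = +1.49 − (−0.26) = +1.75 V with n = 3.
Since E = E° − (0.0592/n)·log Q, log Q = n(E° − E)/0.0592 = 4.155.
Balancing electrons gives Au^3+(aq) + 3 V^2+(aq) → Au(s) + 3 V^3+(aq); thus Q = [V^3+(aq)]^3 / ([Au^3+(aq)]·[V^2+(aq)]^3).
Solving for the unknown gives log [Au^3+(aq)] = −0.689, so [Au^3+(aq)] ≈ 0.20 M.

0.20 M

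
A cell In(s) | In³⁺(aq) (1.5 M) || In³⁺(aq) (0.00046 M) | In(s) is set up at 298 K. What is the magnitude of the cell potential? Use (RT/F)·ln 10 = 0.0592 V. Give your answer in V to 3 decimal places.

For a concentration cell E°cell = 0, since both electrodes use the same couple.
The compartment with the higher In³⁺(aq) concentration (1.5 M) acts as the cathode; ions are reduced there and produced at the dilute (0.00046 M) anode.
With n = 3, Ecell = −(0.0592/3)·log([dilute]/[conc]) = −(0.0592/3)·log(0.00046/1.5) = +0.069 V.

0.069 V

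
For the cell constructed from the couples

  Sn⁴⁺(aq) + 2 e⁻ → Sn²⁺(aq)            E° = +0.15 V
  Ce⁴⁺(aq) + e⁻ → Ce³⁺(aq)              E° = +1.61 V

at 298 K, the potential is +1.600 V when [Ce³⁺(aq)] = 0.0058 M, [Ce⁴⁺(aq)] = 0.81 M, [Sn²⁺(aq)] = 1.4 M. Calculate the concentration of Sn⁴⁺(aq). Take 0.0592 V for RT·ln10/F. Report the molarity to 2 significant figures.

0.51 M

With Ce⁴⁺/Ce³⁺ at the cathode and Sn⁴⁺/Sn²⁺ at the anode, E°cell = +1.61 − (+0.15) = +1.46 V (n = 2).
Since E = E° − (0.0592/n)·log Q, log Q = n(E° − E)/0.0592 = −4.730.
The balanced reaction is 2 Ce⁴⁺(aq) + Sn²⁺(aq) → 2 Ce³⁺(aq) + Sn⁴⁺(aq), so Q = ([Ce³⁺(aq)]^2·[Sn⁴⁺(aq)]) / ([Ce⁴⁺(aq)]^2·[Sn²⁺(aq)]).
Substituting the known concentrations and solving, log [Sn⁴⁺(aq)] = −0.294 and [Sn⁴⁺(aq)] = 0.51 M.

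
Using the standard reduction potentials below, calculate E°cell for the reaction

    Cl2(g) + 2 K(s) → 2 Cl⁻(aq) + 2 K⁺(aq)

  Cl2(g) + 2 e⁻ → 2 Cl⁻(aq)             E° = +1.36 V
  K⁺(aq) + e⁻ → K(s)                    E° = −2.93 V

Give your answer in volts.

In the reaction as written, Cl2(g) is reduced (cathode) and K⁺(aq) is produced by oxidation at the anode.
E°cell = E°(cathode) − E°(anode) = +1.36 − (−2.93) = +4.29 V.
The positive value indicates the reaction is spontaneous as written.

+4.29 V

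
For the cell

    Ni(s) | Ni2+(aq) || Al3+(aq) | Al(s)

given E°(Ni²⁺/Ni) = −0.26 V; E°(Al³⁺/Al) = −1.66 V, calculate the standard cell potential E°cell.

By convention the left-hand electrode in cell notation is the anode (oxidation) and the right-hand electrode is the cathode (reduction).
E°cell = E°(right) − E°(left) = −1.66 − (−0.26) = −1.40 V.
The negative sign shows that, as written, the cell would require an external voltage to drive the reaction.

−1.40 V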